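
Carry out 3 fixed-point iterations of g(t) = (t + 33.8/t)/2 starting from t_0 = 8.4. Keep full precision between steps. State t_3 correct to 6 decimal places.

t_1 = g(8.400000) = 6.211905
t_2 = g(6.211905) = 5.826535
t_3 = g(5.826535) = 5.813791

5.813791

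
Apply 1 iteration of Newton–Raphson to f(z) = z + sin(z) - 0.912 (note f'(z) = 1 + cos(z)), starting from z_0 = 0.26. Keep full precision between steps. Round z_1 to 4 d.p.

0.4608

z_0 = 0.260000: f = -0.394919, f' = 1.966390 → z_1 = 0.260000 - (-0.394919)/(1.966390) = 0.460835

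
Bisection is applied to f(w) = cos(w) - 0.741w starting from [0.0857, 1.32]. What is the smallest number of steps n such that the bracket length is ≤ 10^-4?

14

Initial width b − a = 1.32 − 0.0857 = 1.234300.
After n steps the width is (b−a)/2^n; need (b−a)/2^n ≤ 10^-4.
So n ≥ log₂(1.234300/10^-4) = log₂(12343.0000) ≈ 13.5914.
Hence n = 14.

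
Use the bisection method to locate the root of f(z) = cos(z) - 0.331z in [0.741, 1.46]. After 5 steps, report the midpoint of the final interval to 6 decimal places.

1.179141

f(0.741000) = 0.492523, f(1.460000) = -0.372690 (opposite signs)
step 1: m = 1.100500, f(m) = 0.088885 > 0 → root in [1.100500, 1.460000]
step 2: m = 1.280250, f(m) = -0.137287 < 0 → root in [1.100500, 1.280250]
step 3: m = 1.190375, f(m) = -0.022702 < 0 → root in [1.100500, 1.190375]
step 4: m = 1.145437, f(m) = 0.033508 > 0 → root in [1.145437, 1.190375]
step 5: m = 1.167906, f(m) = 0.005502 > 0 → root in [1.167906, 1.190375]
Midpoint of [1.167906, 1.190375] = 1.179141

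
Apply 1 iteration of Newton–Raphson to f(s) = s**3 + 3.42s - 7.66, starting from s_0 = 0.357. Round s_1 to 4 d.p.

f'(s) = 3s**2 + 3.42
s_0 = 0.357000: f = -6.393561, f' = 3.802347 → s_1 = 0.357000 - (-6.393561)/(3.802347) = 2.038477

2.0385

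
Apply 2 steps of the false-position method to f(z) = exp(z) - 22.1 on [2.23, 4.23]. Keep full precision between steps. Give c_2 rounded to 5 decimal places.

2.88556

f(2.230000) = -12.800134, f(4.230000) = 46.617232
step 1: c = 2.660855, f(c) = -7.791483 < 0 → new bracket [2.660855, 4.230000]
step 2: c = 2.885561, f(c) = -4.186386 < 0 → new bracket [2.885561, 4.230000]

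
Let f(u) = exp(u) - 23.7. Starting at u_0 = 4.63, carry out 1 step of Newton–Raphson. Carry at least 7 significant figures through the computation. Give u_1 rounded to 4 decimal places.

f'(u) = exp(u)
u_0 = 4.630000: f = 78.814064, f' = 102.514064 → u_1 = 4.630000 - (78.814064)/(102.514064) = 3.861188

3.8612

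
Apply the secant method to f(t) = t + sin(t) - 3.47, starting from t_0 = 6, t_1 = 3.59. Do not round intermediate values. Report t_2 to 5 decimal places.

Secant update: t_(k+1) = t_k − f(t_k)·(t_k − t_(k-1))/(f(t_k) − f(t_(k-1))).
f(t_0) = 2.250585, f(t_1) = -0.313531
t_2 = 3.590000 - (-0.313531)·(3.590000 - 6.000000)/(-0.313531 - (2.250585)) = 3.884686; f(t_2) = -0.261883

3.88469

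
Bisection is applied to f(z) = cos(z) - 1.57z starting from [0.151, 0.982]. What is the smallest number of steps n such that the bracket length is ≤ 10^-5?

Initial width b − a = 0.982 − 0.151 = 0.831000.
After n steps the width is (b−a)/2^n; need (b−a)/2^n ≤ 10^-5.
So n ≥ log₂(0.831000/10^-5) = log₂(83100.0000) ≈ 16.3426.
Hence n = 17.

17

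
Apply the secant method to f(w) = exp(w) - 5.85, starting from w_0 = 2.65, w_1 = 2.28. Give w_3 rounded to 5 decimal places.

f(w_0) = 8.304039, f(w_1) = 3.926680
w_2 = 2.280000 - (3.926680)·(2.280000 - 2.650000)/(3.926680 - (8.304039)) = 1.948094; f(w_2) = 1.165303
w_3 = 1.948094 - (1.165303)·(1.948094 - 2.280000)/(1.165303 - (3.926680)) = 1.808029; f(w_3) = 0.248418

1.80803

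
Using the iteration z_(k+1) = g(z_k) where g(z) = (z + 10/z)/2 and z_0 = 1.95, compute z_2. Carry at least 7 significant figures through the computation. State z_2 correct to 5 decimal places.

z_1 = g(1.950000) = 3.539103
z_2 = g(3.539103) = 3.182339

3.18234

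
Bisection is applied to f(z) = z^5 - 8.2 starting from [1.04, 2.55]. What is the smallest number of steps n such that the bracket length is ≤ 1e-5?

Initial width b − a = 2.55 − 1.04 = 1.510000.
After n steps the width is (b−a)/2^n; need (b−a)/2^n ≤ 1e-5.
So n ≥ log₂(1.510000/1e-5) = log₂(151000.0000) ≈ 17.2042.
Hence n = 18.

18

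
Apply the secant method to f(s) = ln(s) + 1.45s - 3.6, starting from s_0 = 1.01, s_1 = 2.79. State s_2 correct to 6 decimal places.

Secant update: s_(k+1) = s_k − f(s_k)·(s_k − s_(k-1))/(f(s_k) − f(s_(k-1))).
f(s_0) = -2.125550, f(s_1) = 1.471542
s_2 = 2.790000 - (1.471542)·(2.790000 - 1.010000)/(1.471542 - (-2.125550)) = 2.061816; f(s_2) = 0.113220

2.061816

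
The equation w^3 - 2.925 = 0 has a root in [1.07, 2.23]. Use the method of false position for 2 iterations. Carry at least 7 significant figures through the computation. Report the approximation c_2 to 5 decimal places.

1.36304

False-position update: c = (a·f(b) − b·f(a))/(f(b) − f(a)); replace the endpoint whose sign matches f(c).
f(1.070000) = -1.699957, f(2.230000) = 8.164567
step 1: c = 1.269903, f(c) = -0.877085 < 0 → new bracket [1.269903, 2.230000]
step 2: c = 1.363037, f(c) = -0.392652 < 0 → new bracket [1.363037, 2.230000]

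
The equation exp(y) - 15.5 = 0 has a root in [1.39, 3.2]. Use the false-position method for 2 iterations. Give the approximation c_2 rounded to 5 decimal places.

f(1.390000) = -11.485150, f(3.200000) = 9.032530
step 1: c = 2.403181, f(c) = -4.441704 < 0 → new bracket [2.403181, 3.200000]
step 2: c = 2.665848, f(c) = -1.119865 < 0 → new bracket [2.665848, 3.200000]

2.66585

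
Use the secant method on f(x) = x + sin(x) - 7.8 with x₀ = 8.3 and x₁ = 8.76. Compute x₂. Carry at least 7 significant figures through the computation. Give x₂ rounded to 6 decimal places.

4.608227

f(x_0) = 1.402172, f(x_1) = 1.576884
x_2 = 8.760000 - (1.576884)·(8.760000 - 8.300000)/(1.576884 - (1.402172)) = 4.608227; f(x_2) = -4.186353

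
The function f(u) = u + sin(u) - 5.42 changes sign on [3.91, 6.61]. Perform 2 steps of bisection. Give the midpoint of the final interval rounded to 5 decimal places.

5.59750

f(3.910000) = -2.204991, f(6.610000) = 1.511028 (opposite signs)
step 1: m = 5.260000, f(m) = -1.013771 < 0 → root in [5.260000, 6.610000]
step 2: m = 5.935000, f(m) = 0.173807 > 0 → root in [5.260000, 5.935000]
Midpoint of [5.260000, 5.935000] = 5.597500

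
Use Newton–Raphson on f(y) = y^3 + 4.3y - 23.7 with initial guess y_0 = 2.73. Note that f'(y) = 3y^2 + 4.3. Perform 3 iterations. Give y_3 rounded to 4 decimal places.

2.3793

Newton update: y ← y − f(y)/f'(y).
y_0 = 2.730000: f = 8.385417, f' = 26.658700 → y_1 = 2.730000 - (8.385417)/(26.658700) = 2.415453
y_1 = 2.415453: f = 0.779196, f' = 21.803238 → y_2 = 2.415453 - (0.779196)/(21.803238) = 2.379715
y_2 = 2.379715: f = 0.009209, f' = 21.289134 → y_3 = 2.379715 - (0.009209)/(21.289134) = 2.379283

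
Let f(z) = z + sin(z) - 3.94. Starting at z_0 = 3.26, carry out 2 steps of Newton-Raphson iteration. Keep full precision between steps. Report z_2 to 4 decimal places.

-123.9444

Newton update: z ← z − f(z)/f'(z).
f'(z) = 1 + cos(z)
z_0 = 3.260000: f = -0.798131, f' = 0.007002 → z_1 = 3.260000 - (-0.798131)/(0.007002) = 117.246724
z_1 = 117.246724: f = 112.461066, f' = 0.466274 → z_2 = 117.246724 - (112.461066)/(0.466274) = -123.944374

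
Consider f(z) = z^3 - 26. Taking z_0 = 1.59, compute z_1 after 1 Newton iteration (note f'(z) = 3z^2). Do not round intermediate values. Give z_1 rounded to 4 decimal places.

4.4881

Newton update: z ← z − f(z)/f'(z).
z_0 = 1.590000: f = -21.980321, f' = 7.584300 → z_1 = 1.590000 - (-21.980321)/(7.584300) = 4.488134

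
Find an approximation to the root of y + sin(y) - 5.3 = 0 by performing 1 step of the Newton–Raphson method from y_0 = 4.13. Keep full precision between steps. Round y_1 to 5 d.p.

8.58610

f'(y) = 1 + cos(y)
y_0 = 4.130000: f = -2.005151, f' = 0.449979 → y_1 = 4.130000 - (-2.005151)/(0.449979) = 8.586096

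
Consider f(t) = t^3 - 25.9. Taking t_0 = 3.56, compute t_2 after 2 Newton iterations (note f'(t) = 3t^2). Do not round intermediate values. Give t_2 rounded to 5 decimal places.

2.96167

t_0 = 3.560000: f = 19.218016, f' = 38.020800 → t_1 = 3.560000 - (19.218016)/(38.020800) = 3.054539
t_1 = 3.054539: f = 2.599497, f' = 27.990633 → t_2 = 3.054539 - (2.599497)/(27.990633) = 2.961669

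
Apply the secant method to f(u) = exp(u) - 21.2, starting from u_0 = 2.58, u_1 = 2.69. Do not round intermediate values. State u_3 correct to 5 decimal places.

f(u_0) = -8.002862, f(u_1) = -6.468324
u_2 = 2.690000 - (-6.468324)·(2.690000 - 2.580000)/(-6.468324 - (-8.002862)) = 3.153668; f(u_2) = 2.221812
u_3 = 3.153668 - (2.221812)·(3.153668 - 2.690000)/(2.221812 - (-6.468324)) = 3.035122; f(u_3) = -0.396494

3.03512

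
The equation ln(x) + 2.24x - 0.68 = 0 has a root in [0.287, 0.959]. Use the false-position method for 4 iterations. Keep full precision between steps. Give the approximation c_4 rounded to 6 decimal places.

0.561468

f(0.287000) = -1.285393, f(0.959000) = 1.426296
step 1: c = 0.605541, f(c) = 0.174779 > 0 → new bracket [0.287000, 0.605541]
step 2: c = 0.567412, f(c) = 0.024335 > 0 → new bracket [0.287000, 0.567412]
step 3: c = 0.562202, f(c) = 0.003440 > 0 → new bracket [0.287000, 0.562202]
step 4: c = 0.561468, f(c) = 0.000487 > 0 → new bracket [0.287000, 0.561468]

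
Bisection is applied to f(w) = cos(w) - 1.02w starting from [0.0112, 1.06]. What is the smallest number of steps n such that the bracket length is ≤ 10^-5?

Initial width b − a = 1.06 − 0.0112 = 1.048800.
After n steps the width is (b−a)/2^n; need (b−a)/2^n ≤ 10^-5.
So n ≥ log₂(1.048800/10^-5) = log₂(104880.0000) ≈ 16.6784.
Hence n = 17.

17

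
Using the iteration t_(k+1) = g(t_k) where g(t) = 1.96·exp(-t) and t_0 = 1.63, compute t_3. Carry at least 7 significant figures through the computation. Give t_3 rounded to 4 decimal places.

t_1 = g(1.630000) = 0.384022
t_2 = g(0.384022) = 1.334988
t_3 = g(1.334988) = 0.515796

0.5158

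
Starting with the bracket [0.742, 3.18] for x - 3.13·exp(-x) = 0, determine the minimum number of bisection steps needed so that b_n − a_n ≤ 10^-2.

Initial width b − a = 3.18 − 0.742 = 2.438000.
After n steps the width is (b−a)/2^n; need (b−a)/2^n ≤ 10^-2.
So n ≥ log₂(2.438000/10^-2) = log₂(243.8000) ≈ 7.9296.
Hence n = 8.

8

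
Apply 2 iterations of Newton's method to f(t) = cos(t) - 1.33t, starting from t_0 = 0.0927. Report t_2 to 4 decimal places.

Newton update: t ← t − f(t)/f'(t).
f'(t) = -sin(t) - 1.33
t_0 = 0.092700: f = 0.872415, f' = -1.422567 → t_1 = 0.092700 - (0.872415)/(-1.422567) = 0.705968
t_1 = 0.705968: f = -0.177954, f' = -1.978771 → t_2 = 0.705968 - (-0.177954)/(-1.978771) = 0.616037

0.6160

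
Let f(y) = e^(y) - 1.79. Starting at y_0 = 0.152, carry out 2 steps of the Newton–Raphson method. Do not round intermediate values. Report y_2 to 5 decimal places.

0.58778

Newton update: y ← y − f(y)/f'(y).
f'(y) = e^(y)
y_0 = 0.152000: f = -0.625840, f' = 1.164160 → y_1 = 0.152000 - (-0.625840)/(1.164160) = 0.689589
y_1 = 0.689589: f = 0.202896, f' = 1.992896 → y_2 = 0.689589 - (0.202896)/(1.992896) = 0.587779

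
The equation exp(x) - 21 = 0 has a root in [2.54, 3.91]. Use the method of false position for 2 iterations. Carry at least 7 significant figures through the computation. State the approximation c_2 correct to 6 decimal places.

2.969211

False-position update: c = (a·f(b) − b·f(a))/(f(b) − f(a)); replace the endpoint whose sign matches f(c).
f(2.540000) = -8.320329, f(3.910000) = 28.898952
step 1: c = 2.846262, f(c) = -3.776720 < 0 → new bracket [2.846262, 3.910000]
step 2: c = 2.969211, f(c) = -1.523454 < 0 → new bracket [2.969211, 3.910000]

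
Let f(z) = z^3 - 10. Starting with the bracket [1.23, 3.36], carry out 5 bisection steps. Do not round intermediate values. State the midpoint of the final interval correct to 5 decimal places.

2.12859

f(1.230000) = -8.139133, f(3.360000) = 27.933056 (opposite signs)
step 1: m = 2.295000, f(m) = 2.087822 > 0 → root in [1.230000, 2.295000]
step 2: m = 1.762500, f(m) = -4.524959 < 0 → root in [1.762500, 2.295000]
step 3: m = 2.028750, f(m) = -1.650017 < 0 → root in [2.028750, 2.295000]
step 4: m = 2.161875, f(m) = 0.103963 > 0 → root in [2.028750, 2.161875]
step 5: m = 2.095313, f(m) = -0.800877 < 0 → root in [2.095313, 2.161875]
Midpoint of [2.095313, 2.161875] = 2.128594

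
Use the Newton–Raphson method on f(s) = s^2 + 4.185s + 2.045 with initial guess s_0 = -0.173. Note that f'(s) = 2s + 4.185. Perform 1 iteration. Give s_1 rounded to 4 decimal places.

s_0 = -0.173000: f = 1.350924, f' = 3.839000 → s_1 = -0.173000 - (1.350924)/(3.839000) = -0.524895

-0.5249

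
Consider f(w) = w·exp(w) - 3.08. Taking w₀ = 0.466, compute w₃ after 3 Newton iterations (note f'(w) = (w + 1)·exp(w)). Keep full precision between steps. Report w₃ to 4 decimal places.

w_0 = 0.466000: f = -2.337379, f' = 2.336228 → w_1 = 0.466000 - (-2.337379)/(2.336228) = 1.466493
w_1 = 1.466493: f = 3.275792, f' = 10.689800 → w_2 = 1.466493 - (3.275792)/(10.689800) = 1.160052
w_2 = 1.160052: f = 0.620680, f' = 6.890779 → w_3 = 1.160052 - (0.620680)/(6.890779) = 1.069978

1.0700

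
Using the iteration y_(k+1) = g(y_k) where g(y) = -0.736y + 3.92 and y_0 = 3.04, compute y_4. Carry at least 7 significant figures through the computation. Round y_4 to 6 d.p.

y_1 = g(3.040000) = 1.682560
y_2 = g(1.682560) = 2.681636
y_3 = g(2.681636) = 1.946316
y_4 = g(1.946316) = 2.487511

2.487511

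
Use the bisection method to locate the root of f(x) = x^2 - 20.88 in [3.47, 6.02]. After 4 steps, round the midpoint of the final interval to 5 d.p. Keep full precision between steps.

f(3.470000) = -8.839100, f(6.020000) = 15.360400 (opposite signs)
step 1: m = 4.745000, f(m) = 1.635025 > 0 → root in [3.470000, 4.745000]
step 2: m = 4.107500, f(m) = -4.008444 < 0 → root in [4.107500, 4.745000]
step 3: m = 4.426250, f(m) = -1.288311 < 0 → root in [4.426250, 4.745000]
step 4: m = 4.585625, f(m) = 0.147957 > 0 → root in [4.426250, 4.585625]
Midpoint of [4.426250, 4.585625] = 4.505937

4.50594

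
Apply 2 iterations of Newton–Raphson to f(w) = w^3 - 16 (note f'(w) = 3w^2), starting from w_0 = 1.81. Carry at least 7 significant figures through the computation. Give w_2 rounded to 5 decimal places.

2.55350

w_0 = 1.810000: f = -10.070259, f' = 9.828300 → w_1 = 1.810000 - (-10.070259)/(9.828300) = 2.834619
w_1 = 2.834619: f = 6.776338, f' = 24.105188 → w_2 = 2.834619 - (6.776338)/(24.105188) = 2.553503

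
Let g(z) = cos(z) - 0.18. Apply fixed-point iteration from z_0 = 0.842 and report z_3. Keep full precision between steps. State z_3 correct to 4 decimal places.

0.5821

z_1 = g(0.842000) = 0.485972
z_2 = g(0.485972) = 0.704221
z_3 = g(0.704221) = 0.582116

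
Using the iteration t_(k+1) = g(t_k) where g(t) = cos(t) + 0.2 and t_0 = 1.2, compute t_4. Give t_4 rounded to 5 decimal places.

0.96417

t_1 = g(1.200000) = 0.562358
t_2 = g(0.562358) = 1.046000
t_3 = g(1.046000) = 0.701036
t_4 = g(0.701036) = 0.964174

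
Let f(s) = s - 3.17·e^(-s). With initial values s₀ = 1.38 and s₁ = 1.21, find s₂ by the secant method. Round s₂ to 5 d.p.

1.06839

f(s_0) = 0.582496, f(s_1) = 0.264715
s_2 = 1.210000 - (0.264715)·(1.210000 - 1.380000)/(0.264715 - (0.582496)) = 1.068389; f(s_2) = -0.020702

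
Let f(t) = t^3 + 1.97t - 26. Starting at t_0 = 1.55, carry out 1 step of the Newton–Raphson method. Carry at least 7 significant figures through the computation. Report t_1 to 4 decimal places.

3.6445

Newton update: t ← t − f(t)/f'(t).
f'(t) = 3t^2 + 1.97
t_0 = 1.550000: f = -19.222625, f' = 9.177500 → t_1 = 1.550000 - (-19.222625)/(9.177500) = 3.644538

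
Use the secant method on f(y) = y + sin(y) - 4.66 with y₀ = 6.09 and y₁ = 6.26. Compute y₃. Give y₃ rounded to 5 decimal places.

5.42568

Secant update: y_(k+1) = y_k − f(y_k)·(y_k − y_(k-1))/(f(y_k) − f(y_(k-1))).
f(y_0) = 1.238014, f(y_1) = 1.576817
y_2 = 6.260000 - (1.576817)·(6.260000 - 6.090000)/(1.576817 - (1.238014)) = 5.468805; f(y_2) = 0.081505
y_3 = 5.468805 - (0.081505)·(5.468805 - 6.260000)/(0.081505 - (1.576817)) = 5.425680; f(y_3) = 0.009467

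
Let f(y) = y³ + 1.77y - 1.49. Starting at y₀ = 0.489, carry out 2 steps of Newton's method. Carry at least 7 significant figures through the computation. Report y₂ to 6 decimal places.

f'(y) = 3y² + 1.77
y_0 = 0.489000: f = -0.507540, f' = 2.487363 → y_1 = 0.489000 - (-0.507540)/(2.487363) = 0.693047
y_1 = 0.693047: f = 0.069575, f' = 3.210944 → y_2 = 0.693047 - (0.069575)/(3.210944) = 0.671379

0.671379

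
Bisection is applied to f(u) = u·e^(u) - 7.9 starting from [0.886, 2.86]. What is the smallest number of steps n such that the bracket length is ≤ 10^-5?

Initial width b − a = 2.86 − 0.886 = 1.974000.
After n steps the width is (b−a)/2^n; need (b−a)/2^n ≤ 10^-5.
So n ≥ log₂(1.974000/10^-5) = log₂(197400.0000) ≈ 17.5908.
Hence n = 18.

18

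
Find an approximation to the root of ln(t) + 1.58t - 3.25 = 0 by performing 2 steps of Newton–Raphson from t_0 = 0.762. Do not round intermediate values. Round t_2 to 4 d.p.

1.7134

f'(t) = 1/t + 1.58
t_0 = 0.762000: f = -2.317849, f' = 2.892336 → t_1 = 0.762000 - (-2.317849)/(2.892336) = 1.563376
t_1 = 1.563376: f = -0.333018, f' = 2.219641 → t_2 = 1.563376 - (-0.333018)/(2.219641) = 1.713408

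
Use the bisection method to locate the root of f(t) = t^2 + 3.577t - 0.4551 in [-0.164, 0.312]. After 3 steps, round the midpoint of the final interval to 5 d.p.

f(-0.164000) = -1.014832, f(0.312000) = 0.758268 (opposite signs)
step 1: m = 0.074000, f(m) = -0.184926 < 0 → root in [0.074000, 0.312000]
step 2: m = 0.193000, f(m) = 0.272510 > 0 → root in [0.074000, 0.193000]
step 3: m = 0.133500, f(m) = 0.040252 > 0 → root in [0.074000, 0.133500]
Midpoint of [0.074000, 0.133500] = 0.103750

0.10375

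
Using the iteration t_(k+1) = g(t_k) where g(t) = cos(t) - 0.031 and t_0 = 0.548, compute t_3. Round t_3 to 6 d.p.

0.765482

t_1 = g(0.548000) = 0.822568
t_2 = g(0.822568) = 0.649341
t_3 = g(0.649341) = 0.765482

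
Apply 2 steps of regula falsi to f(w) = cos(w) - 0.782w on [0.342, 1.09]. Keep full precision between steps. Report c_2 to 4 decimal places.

0.8455

f(0.342000) = 0.674642, f(1.090000) = -0.389895
step 1: c = 0.816039, f(c) = 0.046969 > 0 → new bracket [0.816039, 1.090000]
step 2: c = 0.845494, f(c) = 0.002186 > 0 → new bracket [0.845494, 1.090000]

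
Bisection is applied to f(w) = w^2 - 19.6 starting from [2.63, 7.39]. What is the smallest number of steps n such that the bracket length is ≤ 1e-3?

Initial width b − a = 7.39 − 2.63 = 4.760000.
After n steps the width is (b−a)/2^n; need (b−a)/2^n ≤ 1e-3.
So n ≥ log₂(4.760000/1e-3) = log₂(4760.0000) ≈ 12.2167.
Hence n = 13.

13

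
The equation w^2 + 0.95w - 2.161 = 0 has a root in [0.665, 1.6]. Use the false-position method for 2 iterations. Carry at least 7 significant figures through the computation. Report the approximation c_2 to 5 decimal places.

1.05991

False-position update: c = (a·f(b) − b·f(a))/(f(b) − f(a)); replace the endpoint whose sign matches f(c).
f(0.665000) = -1.087025, f(1.600000) = 1.919000
step 1: c = 1.003110, f(c) = -0.201815 < 0 → new bracket [1.003110, 1.600000]
step 2: c = 1.059910, f(c) = -0.030677 < 0 → new bracket [1.059910, 1.600000]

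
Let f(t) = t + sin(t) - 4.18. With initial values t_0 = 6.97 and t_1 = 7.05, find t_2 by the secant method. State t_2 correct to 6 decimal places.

5.010132

f(t_0) = 3.424077, f(t_1) = 3.563845
t_2 = 7.050000 - (3.563845)·(7.050000 - 6.970000)/(3.563845 - (3.424077)) = 5.010132; f(t_2) = -0.125870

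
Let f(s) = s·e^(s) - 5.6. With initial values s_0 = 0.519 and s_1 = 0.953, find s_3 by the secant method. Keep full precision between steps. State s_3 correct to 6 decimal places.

Secant update: s_(k+1) = s_k − f(s_k)·(s_k − s_(k-1))/(f(s_k) − f(s_(k-1))).
f(s_0) = -4.727900, f(s_1) = -3.128415
s_2 = 0.953000 - (-3.128415)·(0.953000 - 0.519000)/(-3.128415 - (-4.727900)) = 1.801856; f(s_2) = 5.320839
s_3 = 1.801856 - (5.320839)·(1.801856 - 0.953000)/(5.320839 - (-3.128415)) = 1.267297; f(s_3) = -1.099526

1.267297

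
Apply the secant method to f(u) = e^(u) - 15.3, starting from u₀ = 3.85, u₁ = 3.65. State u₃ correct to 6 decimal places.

2.869009

f(u_0) = 31.693063, f(u_1) = 23.174666
u_2 = 3.650000 - (23.174666)·(3.650000 - 3.850000)/(23.174666 - (31.693063)) = 3.105891; f(u_2) = 7.029114
u_3 = 3.105891 - (7.029114)·(3.105891 - 3.650000)/(7.029114 - (23.174666)) = 2.869009; f(u_3) = 2.319544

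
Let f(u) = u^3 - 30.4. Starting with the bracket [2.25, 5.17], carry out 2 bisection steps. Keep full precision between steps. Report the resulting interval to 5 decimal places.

[2.98000, 3.71000]

f(2.250000) = -19.009375, f(5.170000) = 107.788413 (opposite signs)
step 1: m = 3.710000, f(m) = 20.664811 > 0 → root in [2.250000, 3.710000]
step 2: m = 2.980000, f(m) = -3.936408 < 0 → root in [2.980000, 3.710000]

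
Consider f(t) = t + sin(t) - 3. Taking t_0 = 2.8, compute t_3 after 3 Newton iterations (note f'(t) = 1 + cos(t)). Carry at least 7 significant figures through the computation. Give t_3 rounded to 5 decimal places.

1.99813

t_0 = 2.800000: f = 0.134988, f' = 0.057778 → t_1 = 2.800000 - (0.134988)/(0.057778) = 0.463662
t_1 = 0.463662: f = -2.089112, f' = 1.894421 → t_2 = 0.463662 - (-2.089112)/(1.894421) = 1.566433
t_2 = 1.566433: f = -0.433577, f' = 1.004364 → t_3 = 1.566433 - (-0.433577)/(1.004364) = 1.998126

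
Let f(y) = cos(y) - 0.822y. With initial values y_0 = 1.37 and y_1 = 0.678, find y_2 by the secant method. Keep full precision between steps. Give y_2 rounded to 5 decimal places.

Secant update: y_(k+1) = y_k − f(y_k)·(y_k − y_(k-1))/(f(y_k) − f(y_(k-1))).
f(y_0) = -0.926690, f(y_1) = 0.221513
y_2 = 0.678000 - (0.221513)·(0.678000 - 1.370000)/(0.221513 - (-0.926690)) = 0.811501; f(y_2) = 0.021356

0.81150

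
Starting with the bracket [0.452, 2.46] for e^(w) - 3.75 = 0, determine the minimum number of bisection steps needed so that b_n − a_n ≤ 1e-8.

Initial width b − a = 2.46 − 0.452 = 2.008000.
After n steps the width is (b−a)/2^n; need (b−a)/2^n ≤ 1e-8.
So n ≥ log₂(2.008000/1e-8) = log₂(200800000.0000) ≈ 27.5812.
Hence n = 28.

28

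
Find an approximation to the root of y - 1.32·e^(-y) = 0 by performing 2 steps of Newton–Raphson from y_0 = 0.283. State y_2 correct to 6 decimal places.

0.673031

f'(y) = 1 + 1.32·e^(-y)
y_0 = 0.283000: f = -0.711646, f' = 1.994646 → y_1 = 0.283000 - (-0.711646)/(1.994646) = 0.639778
y_1 = 0.639778: f = -0.056402, f' = 1.696180 → y_2 = 0.639778 - (-0.056402)/(1.696180) = 0.673031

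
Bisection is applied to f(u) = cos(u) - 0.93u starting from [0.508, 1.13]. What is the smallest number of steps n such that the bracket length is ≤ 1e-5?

Initial width b − a = 1.13 − 0.508 = 0.622000.
After n steps the width is (b−a)/2^n; need (b−a)/2^n ≤ 1e-5.
So n ≥ log₂(0.622000/1e-5) = log₂(62200.0000) ≈ 15.9246.
Hence n = 16.

16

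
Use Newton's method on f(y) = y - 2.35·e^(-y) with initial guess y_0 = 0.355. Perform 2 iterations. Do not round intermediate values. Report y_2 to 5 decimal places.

f'(y) = 1 + 2.35·e^(-y)
y_0 = 0.355000: f = -1.292758, f' = 2.647758 → y_1 = 0.355000 - (-1.292758)/(2.647758) = 0.843246
y_1 = 0.843246: f = -0.167986, f' = 2.011232 → y_2 = 0.843246 - (-0.167986)/(2.011232) = 0.926770

0.92677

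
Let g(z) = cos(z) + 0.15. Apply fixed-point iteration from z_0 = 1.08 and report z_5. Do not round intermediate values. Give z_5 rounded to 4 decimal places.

z_1 = g(1.080000) = 0.621328
z_2 = g(0.621328) = 0.963106
z_3 = g(0.963106) = 0.720973
z_4 = g(0.720973) = 0.901164
z_5 = g(0.901164) = 0.770698

0.7707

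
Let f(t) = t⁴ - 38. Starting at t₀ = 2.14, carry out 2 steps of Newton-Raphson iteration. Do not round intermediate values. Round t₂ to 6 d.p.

2.487591

f'(t) = 4t³
t_0 = 2.140000: f = -17.027264, f' = 39.201376 → t_1 = 2.140000 - (-17.027264)/(39.201376) = 2.574354
t_1 = 2.574354: f = 5.921067, f' = 68.244028 → t_2 = 2.574354 - (5.921067)/(68.244028) = 2.487591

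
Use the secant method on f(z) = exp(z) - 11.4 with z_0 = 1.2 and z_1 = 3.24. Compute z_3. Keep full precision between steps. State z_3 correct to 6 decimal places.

Secant update: z_(k+1) = z_k − f(z_k)·(z_k − z_(k-1))/(f(z_k) − f(z_(k-1))).
f(z_0) = -8.079883, f(z_1) = 14.133722
z_2 = 3.240000 - (14.133722)·(3.240000 - 1.200000)/(14.133722 - (-8.079883)) = 1.942021; f(z_2) = -4.427171
z_3 = 1.942021 - (-4.427171)·(1.942021 - 3.240000)/(-4.427171 - (14.133722)) = 2.251617; f(z_3) = -1.896912

2.251617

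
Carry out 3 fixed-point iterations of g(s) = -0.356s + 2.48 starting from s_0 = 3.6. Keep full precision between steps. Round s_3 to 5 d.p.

1.74900

s_1 = g(3.600000) = 1.198400
s_2 = g(1.198400) = 2.053370
s_3 = g(2.053370) = 1.749000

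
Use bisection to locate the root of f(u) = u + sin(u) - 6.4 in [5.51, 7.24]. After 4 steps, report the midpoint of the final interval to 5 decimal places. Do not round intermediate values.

6.32094

f(5.510000) = -1.588418, f(7.240000) = 1.657361 (opposite signs)
step 1: m = 6.375000, f(m) = 0.066686 > 0 → root in [5.510000, 6.375000]
step 2: m = 5.942500, f(m) = -0.791633 < 0 → root in [5.942500, 6.375000]
step 3: m = 6.158750, f(m) = -0.365364 < 0 → root in [6.158750, 6.375000]
step 4: m = 6.266875, f(m) = -0.149435 < 0 → root in [6.266875, 6.375000]
Midpoint of [6.266875, 6.375000] = 6.320937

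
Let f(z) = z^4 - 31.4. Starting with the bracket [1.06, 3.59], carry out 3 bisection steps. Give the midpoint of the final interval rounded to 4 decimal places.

2.4831

f(1.060000) = -30.137523, f(3.590000) = 134.703122 (opposite signs)
step 1: m = 2.325000, f(m) = -2.179218 < 0 → root in [2.325000, 3.590000]
step 2: m = 2.957500, f(m) = 45.106620 > 0 → root in [2.325000, 2.957500]
step 3: m = 2.641250, f(m) = 17.267388 > 0 → root in [2.325000, 2.641250]
Midpoint of [2.325000, 2.641250] = 2.483125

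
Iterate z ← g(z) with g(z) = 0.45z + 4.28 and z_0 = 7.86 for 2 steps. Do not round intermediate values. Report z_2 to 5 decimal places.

7.79765

z_1 = g(7.860000) = 7.817000
z_2 = g(7.817000) = 7.797650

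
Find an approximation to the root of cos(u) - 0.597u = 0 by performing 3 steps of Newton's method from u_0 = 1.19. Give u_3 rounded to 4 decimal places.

f'(u) = -sin(u) - 0.597
u_0 = 1.190000: f = -0.338770, f' = -1.525369 → u_1 = 1.190000 - (-0.338770)/(-1.525369) = 0.967909
u_1 = 0.967909: f = -0.010819, f' = -1.420702 → u_2 = 0.967909 - (-0.010819)/(-1.420702) = 0.960294
u_2 = 0.960294: f = -0.000017, f' = -1.416360 → u_3 = 0.960294 - (-0.000017)/(-1.416360) = 0.960282

0.9603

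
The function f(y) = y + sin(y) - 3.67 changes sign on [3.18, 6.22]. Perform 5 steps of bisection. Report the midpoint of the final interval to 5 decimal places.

f(3.180000) = -0.528398, f(6.220000) = 2.486857 (opposite signs)
step 1: m = 4.700000, f(m) = 0.030077 > 0 → root in [3.180000, 4.700000]
step 2: m = 3.940000, f(m) = -0.446246 < 0 → root in [3.940000, 4.700000]
step 3: m = 4.320000, f(m) = -0.273998 < 0 → root in [4.320000, 4.700000]
step 4: m = 4.510000, f(m) = -0.139589 < 0 → root in [4.510000, 4.700000]
step 5: m = 4.605000, f(m) = -0.059239 < 0 → root in [4.605000, 4.700000]
Midpoint of [4.605000, 4.700000] = 4.652500

4.65250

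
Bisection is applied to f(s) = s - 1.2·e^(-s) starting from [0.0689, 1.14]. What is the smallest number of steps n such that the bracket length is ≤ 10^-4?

14

Initial width b − a = 1.14 − 0.0689 = 1.071100.
After n steps the width is (b−a)/2^n; need (b−a)/2^n ≤ 10^-4.
So n ≥ log₂(1.071100/10^-4) = log₂(10711.0000) ≈ 13.3868.
Hence n = 14.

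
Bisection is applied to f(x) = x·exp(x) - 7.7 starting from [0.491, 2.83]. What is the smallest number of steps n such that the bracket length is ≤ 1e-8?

Initial width b − a = 2.83 − 0.491 = 2.339000.
After n steps the width is (b−a)/2^n; need (b−a)/2^n ≤ 1e-8.
So n ≥ log₂(2.339000/1e-8) = log₂(233900000.0000) ≈ 27.8013.
Hence n = 28.

28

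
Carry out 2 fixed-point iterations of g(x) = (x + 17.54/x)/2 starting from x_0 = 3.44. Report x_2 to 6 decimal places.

x_1 = g(3.440000) = 4.269419
x_2 = g(4.269419) = 4.188853

4.188853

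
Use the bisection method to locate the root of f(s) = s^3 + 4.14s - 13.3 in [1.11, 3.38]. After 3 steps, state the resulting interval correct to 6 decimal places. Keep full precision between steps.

f(1.110000) = -7.336969, f(3.380000) = 39.307672 (opposite signs)
step 1: m = 2.245000, f(m) = 7.309156 > 0 → root in [1.110000, 2.245000]
step 2: m = 1.677500, f(m) = -1.634655 < 0 → root in [1.677500, 2.245000]
step 3: m = 1.961250, f(m) = 2.363526 > 0 → root in [1.677500, 1.961250]

[1.677500, 1.961250]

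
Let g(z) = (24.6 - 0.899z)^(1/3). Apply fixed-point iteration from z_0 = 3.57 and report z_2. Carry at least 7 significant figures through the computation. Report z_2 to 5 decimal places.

z_1 = g(3.570000) = 2.775923
z_2 = g(2.775923) = 2.806467

2.80647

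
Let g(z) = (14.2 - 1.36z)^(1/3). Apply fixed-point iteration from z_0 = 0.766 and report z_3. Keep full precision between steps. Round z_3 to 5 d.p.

z_1 = g(0.766000) = 2.360837
z_2 = g(2.360837) = 2.223256
z_3 = g(2.223256) = 2.235803

2.23580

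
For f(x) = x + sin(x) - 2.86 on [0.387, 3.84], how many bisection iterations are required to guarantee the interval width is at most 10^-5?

19

Initial width b − a = 3.84 − 0.387 = 3.453000.
After n steps the width is (b−a)/2^n; need (b−a)/2^n ≤ 10^-5.
So n ≥ log₂(3.453000/10^-5) = log₂(345300.0000) ≈ 18.3975.
Hence n = 19.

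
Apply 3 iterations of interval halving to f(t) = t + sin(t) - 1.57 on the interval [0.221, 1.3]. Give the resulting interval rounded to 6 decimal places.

[0.760500, 0.895375]

f(0.221000) = -1.129795, f(1.300000) = 0.693558 (opposite signs)
step 1: m = 0.760500, f(m) = -0.120216 < 0 → root in [0.760500, 1.300000]
step 2: m = 1.030250, f(m) = 0.317678 > 0 → root in [0.760500, 1.030250]
step 3: m = 0.895375, f(m) = 0.105819 > 0 → root in [0.760500, 0.895375]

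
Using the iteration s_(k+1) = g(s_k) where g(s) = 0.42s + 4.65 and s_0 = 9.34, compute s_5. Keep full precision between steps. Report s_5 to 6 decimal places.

s_1 = g(9.340000) = 8.572800
s_2 = g(8.572800) = 8.250576
s_3 = g(8.250576) = 8.115242
s_4 = g(8.115242) = 8.058402
s_5 = g(8.058402) = 8.034529

8.034529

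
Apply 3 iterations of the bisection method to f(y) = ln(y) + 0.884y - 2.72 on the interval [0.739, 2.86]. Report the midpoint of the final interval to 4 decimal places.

f(0.739000) = -2.369181, f(2.860000) = 0.859062 (opposite signs)
step 1: m = 1.799500, f(m) = -0.541733 < 0 → root in [1.799500, 2.860000]
step 2: m = 2.329750, f(m) = 0.185260 > 0 → root in [1.799500, 2.329750]
step 3: m = 2.064625, f(m) = -0.169923 < 0 → root in [2.064625, 2.329750]
Midpoint of [2.064625, 2.329750] = 2.197188

2.1972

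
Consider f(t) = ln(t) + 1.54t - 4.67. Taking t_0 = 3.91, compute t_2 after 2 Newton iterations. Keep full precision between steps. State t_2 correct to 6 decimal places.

f'(t) = 1/t + 1.54
t_0 = 3.910000: f = 2.714937, f' = 1.795754 → t_1 = 3.910000 - (2.714937)/(1.795754) = 2.398136
t_1 = 2.398136: f = -0.102180, f' = 1.956991 → t_2 = 2.398136 - (-0.102180)/(1.956991) = 2.450348

2.450348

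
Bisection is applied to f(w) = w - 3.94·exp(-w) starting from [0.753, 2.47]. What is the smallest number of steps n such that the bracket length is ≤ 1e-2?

8

Initial width b − a = 2.47 − 0.753 = 1.717000.
After n steps the width is (b−a)/2^n; need (b−a)/2^n ≤ 1e-2.
So n ≥ log₂(1.717000/1e-2) = log₂(171.7000) ≈ 7.4237.
Hence n = 8.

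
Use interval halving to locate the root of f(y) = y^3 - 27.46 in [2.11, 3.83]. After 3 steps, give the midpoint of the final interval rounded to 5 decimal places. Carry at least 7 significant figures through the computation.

f(2.110000) = -18.066069, f(3.830000) = 28.721887 (opposite signs)
step 1: m = 2.970000, f(m) = -1.261927 < 0 → root in [2.970000, 3.830000]
step 2: m = 3.400000, f(m) = 11.844000 > 0 → root in [2.970000, 3.400000]
step 3: m = 3.185000, f(m) = 4.849357 > 0 → root in [2.970000, 3.185000]
Midpoint of [2.970000, 3.185000] = 3.077500

3.07750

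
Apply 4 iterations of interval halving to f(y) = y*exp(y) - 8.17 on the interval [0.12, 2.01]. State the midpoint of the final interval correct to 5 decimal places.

1.59656

f(0.120000) = -8.034700, f(2.010000) = 6.831268 (opposite signs)
step 1: m = 1.065000, f(m) = -5.080606 < 0 → root in [1.065000, 2.010000]
step 2: m = 1.537500, f(m) = -1.016100 < 0 → root in [1.537500, 2.010000]
step 3: m = 1.773750, f(m) = 2.282550 > 0 → root in [1.537500, 1.773750]
step 4: m = 1.655625, f(m) = 0.499435 > 0 → root in [1.537500, 1.655625]
Midpoint of [1.537500, 1.655625] = 1.596562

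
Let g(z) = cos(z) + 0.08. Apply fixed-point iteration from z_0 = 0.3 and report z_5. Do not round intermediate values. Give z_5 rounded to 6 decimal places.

z_1 = g(0.300000) = 1.035336
z_2 = g(1.035336) = 0.590237
z_3 = g(0.590237) = 0.910809
z_4 = g(0.910809) = 0.693107
z_5 = g(0.693107) = 0.849265

0.849265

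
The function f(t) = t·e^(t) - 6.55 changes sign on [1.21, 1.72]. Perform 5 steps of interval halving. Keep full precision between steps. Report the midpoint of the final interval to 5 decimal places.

f(1.210000) = -2.492284, f(1.720000) = 3.055389 (opposite signs)
step 1: m = 1.465000, f(m) = -0.210149 < 0 → root in [1.465000, 1.720000]
step 2: m = 1.592500, f(m) = 1.278768 > 0 → root in [1.465000, 1.592500]
step 3: m = 1.528750, f(m) = 0.501218 > 0 → root in [1.465000, 1.528750]
step 4: m = 1.496875, f(m) = 0.137597 > 0 → root in [1.465000, 1.496875]
step 5: m = 1.480937, f(m) = -0.038220 < 0 → root in [1.480937, 1.496875]
Midpoint of [1.480937, 1.496875] = 1.488906

1.48891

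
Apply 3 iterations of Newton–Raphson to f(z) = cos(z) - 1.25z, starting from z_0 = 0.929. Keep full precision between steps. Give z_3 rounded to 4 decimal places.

Newton update: z ← z − f(z)/f'(z).
f'(z) = -sin(z) - 1.25
z_0 = 0.929000: f = -0.562615, f' = -2.051022 → z_1 = 0.929000 - (-0.562615)/(-2.051022) = 0.654691
z_1 = 0.654691: f = -0.025127, f' = -1.858914 → z_2 = 0.654691 - (-0.025127)/(-1.858914) = 0.641174
z_2 = 0.641174: f = -0.000073, f' = -1.848136 → z_3 = 0.641174 - (-0.000073)/(-1.848136) = 0.641134

0.6411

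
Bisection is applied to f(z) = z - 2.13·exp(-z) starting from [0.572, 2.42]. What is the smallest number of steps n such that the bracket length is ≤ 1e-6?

Initial width b − a = 2.42 − 0.572 = 1.848000.
After n steps the width is (b−a)/2^n; need (b−a)/2^n ≤ 1e-6.
So n ≥ log₂(1.848000/1e-6) = log₂(1848000.0000) ≈ 20.8175.
Hence n = 21.

21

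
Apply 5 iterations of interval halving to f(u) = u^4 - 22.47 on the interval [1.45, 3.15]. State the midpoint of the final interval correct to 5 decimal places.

f(1.450000) = -18.049494, f(3.150000) = 75.986006 (opposite signs)
step 1: m = 2.300000, f(m) = 5.514100 > 0 → root in [1.450000, 2.300000]
step 2: m = 1.875000, f(m) = -10.110381 < 0 → root in [1.875000, 2.300000]
step 3: m = 2.087500, f(m) = -3.480832 < 0 → root in [2.087500, 2.300000]
step 4: m = 2.193750, f(m) = 0.690532 > 0 → root in [2.087500, 2.193750]
step 5: m = 2.140625, f(m) = -1.472752 < 0 → root in [2.140625, 2.193750]
Midpoint of [2.140625, 2.193750] = 2.167187

2.16719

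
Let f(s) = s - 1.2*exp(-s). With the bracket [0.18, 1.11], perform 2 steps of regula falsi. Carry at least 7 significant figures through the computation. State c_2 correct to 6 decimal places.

0.639494

False-position update: c = (a·f(b) − b·f(a))/(f(b) − f(a)); replace the endpoint whose sign matches f(c).
f(0.180000) = -0.822324, f(1.110000) = 0.714529
step 1: c = 0.677615, f(c) = 0.068223 > 0 → new bracket [0.180000, 0.677615]
step 2: c = 0.639494, f(c) = 0.006422 > 0 → new bracket [0.180000, 0.639494]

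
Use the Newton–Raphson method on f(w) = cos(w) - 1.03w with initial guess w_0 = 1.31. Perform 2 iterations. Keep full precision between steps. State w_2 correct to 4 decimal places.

0.7263

f'(w) = -sin(w) - 1.03
w_0 = 1.310000: f = -1.091450, f' = -1.996185 → w_1 = 1.310000 - (-1.091450)/(-1.996185) = 0.763232
w_1 = 0.763232: f = -0.063523, f' = -1.721261 → w_2 = 0.763232 - (-0.063523)/(-1.721261) = 0.726327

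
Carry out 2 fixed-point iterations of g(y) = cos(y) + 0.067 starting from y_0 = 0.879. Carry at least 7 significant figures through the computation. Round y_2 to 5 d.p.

0.82866

y_1 = g(0.879000) = 0.704922
y_2 = g(0.704922) = 0.828662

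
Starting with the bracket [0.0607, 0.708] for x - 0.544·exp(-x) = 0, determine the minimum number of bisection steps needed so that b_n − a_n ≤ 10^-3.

Initial width b − a = 0.708 − 0.0607 = 0.647300.
After n steps the width is (b−a)/2^n; need (b−a)/2^n ≤ 10^-3.
So n ≥ log₂(0.647300/10^-3) = log₂(647.3000) ≈ 9.3383.
Hence n = 10.

10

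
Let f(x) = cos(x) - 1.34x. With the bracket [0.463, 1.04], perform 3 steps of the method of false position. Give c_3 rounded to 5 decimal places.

0.61111

f(0.463000) = 0.274297, f(1.040000) = -0.887380
step 1: c = 0.599242, f(c) = 0.022779 > 0 → new bracket [0.599242, 1.040000]
step 2: c = 0.610273, f(c) = 0.001726 > 0 → new bracket [0.610273, 1.040000]
step 3: c = 0.611107, f(c) = 0.000130 > 0 → new bracket [0.611107, 1.040000]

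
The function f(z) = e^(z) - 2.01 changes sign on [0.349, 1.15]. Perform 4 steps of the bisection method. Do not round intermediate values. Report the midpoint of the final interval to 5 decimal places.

0.67441

f(0.349000) = -0.592351, f(1.150000) = 1.148193 (opposite signs)
step 1: m = 0.749500, f(m) = 0.105942 > 0 → root in [0.349000, 0.749500]
step 2: m = 0.549250, f(m) = -0.278046 < 0 → root in [0.549250, 0.749500]
step 3: m = 0.649375, f(m) = -0.095656 < 0 → root in [0.649375, 0.749500]
step 4: m = 0.699437, f(m) = 0.002620 > 0 → root in [0.649375, 0.699437]
Midpoint of [0.649375, 0.699437] = 0.674406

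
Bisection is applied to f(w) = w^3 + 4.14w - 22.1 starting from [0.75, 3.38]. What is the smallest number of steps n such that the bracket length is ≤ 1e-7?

25

Initial width b − a = 3.38 − 0.75 = 2.630000.
After n steps the width is (b−a)/2^n; need (b−a)/2^n ≤ 1e-7.
So n ≥ log₂(2.630000/1e-7) = log₂(26300000.0000) ≈ 24.6486.
Hence n = 25.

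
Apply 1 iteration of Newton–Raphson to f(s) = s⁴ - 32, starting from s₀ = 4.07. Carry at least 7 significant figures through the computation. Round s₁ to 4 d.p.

3.1712

Newton update: s ← s − f(s)/f'(s).
f'(s) = 4s³
s_0 = 4.070000: f = 242.395912, f' = 269.676572 → s_1 = 4.070000 - (242.395912)/(269.676572) = 3.171161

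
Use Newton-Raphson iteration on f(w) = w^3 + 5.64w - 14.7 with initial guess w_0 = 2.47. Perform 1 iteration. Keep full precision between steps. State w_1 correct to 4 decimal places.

f'(w) = 3w^2 + 5.64
w_0 = 2.470000: f = 14.300023, f' = 23.942700 → w_1 = 2.470000 - (14.300023)/(23.942700) = 1.872740

1.8727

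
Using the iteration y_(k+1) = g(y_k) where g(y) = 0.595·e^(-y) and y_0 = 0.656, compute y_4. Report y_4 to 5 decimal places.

0.40512

y_1 = g(0.656000) = 0.308759
y_2 = g(0.308759) = 0.436943
y_3 = g(0.436943) = 0.384375
y_4 = g(0.384375) = 0.405121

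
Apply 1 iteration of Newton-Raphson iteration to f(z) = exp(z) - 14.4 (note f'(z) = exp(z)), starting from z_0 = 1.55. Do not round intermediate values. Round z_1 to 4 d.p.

3.6064

z_0 = 1.550000: f = -9.688530, f' = 4.711470 → z_1 = 1.550000 - (-9.688530)/(4.711470) = 3.606371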